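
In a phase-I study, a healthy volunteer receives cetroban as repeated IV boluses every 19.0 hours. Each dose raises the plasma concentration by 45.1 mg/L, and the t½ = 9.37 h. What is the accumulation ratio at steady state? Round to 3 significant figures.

1.32

k = ln 2 / 9.37 = 0.07398 h⁻¹
Fraction remaining after one interval: e^(−kτ) = e^(−0.07398 × 19.0) = 0.2452
R = 1 / (1 − 0.2452) = 1 / 0.7548 ≈ 1.32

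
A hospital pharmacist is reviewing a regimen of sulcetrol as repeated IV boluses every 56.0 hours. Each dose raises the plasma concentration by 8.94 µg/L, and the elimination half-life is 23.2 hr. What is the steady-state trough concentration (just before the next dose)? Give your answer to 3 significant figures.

2.07 µg/L

k = ln 2 / 23.2 = 0.02988 hr⁻¹
Fraction remaining after one interval: e^(−kτ) = e^(−0.02988 × 56.0) = 0.1877
R = 1 / (1 − 0.1877) = 1.231
Css,max = 8.94 × 1.231 = 11.01 µg/L
Css,min = Css,max × e^(−kτ) = 11.01 × 0.1877 ≈ 2.07 µg/L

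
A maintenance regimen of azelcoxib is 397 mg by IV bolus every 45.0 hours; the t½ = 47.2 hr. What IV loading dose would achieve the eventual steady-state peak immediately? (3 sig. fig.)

k = ln 2 / 47.2 = 0.01469 hr⁻¹
Accumulation ratio R = 1 / (1 − e^(−kτ)) = 1 / (1 − e^(−0.01469×45.0)) = 1 / (1 − 0.5164) = 2.068
Loading dose = maintenance dose × R = 397 × 2.068 ≈ 821 mg

821 mg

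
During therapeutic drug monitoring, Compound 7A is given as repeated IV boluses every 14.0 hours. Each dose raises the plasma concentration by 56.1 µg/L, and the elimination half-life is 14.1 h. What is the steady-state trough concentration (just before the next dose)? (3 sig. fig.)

56.7 µg/L

k = ln 2 / 14.1 = 0.04916 h⁻¹
Fraction remaining after one interval: e^(−kτ) = e^(−0.04916 × 14.0) = 0.5025
R = 1 / (1 − 0.5025) = 2.010
Css,max = 56.1 × 2.010 = 112.8 µg/L
Css,min = Css,max × e^(−kτ) = 112.8 × 0.5025 ≈ 56.7 µg/L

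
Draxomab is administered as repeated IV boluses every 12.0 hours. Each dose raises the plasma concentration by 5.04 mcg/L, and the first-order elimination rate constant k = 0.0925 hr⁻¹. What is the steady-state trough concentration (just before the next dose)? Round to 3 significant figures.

2.48 mcg/L

Fraction remaining after one interval: e^(−kτ) = e^(−0.09250 × 12.0) = 0.3296
R = 1 / (1 − 0.3296) = 1.492
Css,max = 5.04 × 1.492 = 7.517 mcg/L
Css,min = Css,max × e^(−kτ) = 7.517 × 0.3296 ≈ 2.48 mcg/L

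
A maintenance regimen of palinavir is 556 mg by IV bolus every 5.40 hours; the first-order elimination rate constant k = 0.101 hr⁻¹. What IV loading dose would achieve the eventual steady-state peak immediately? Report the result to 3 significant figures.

1320 mg

Accumulation ratio R = 1 / (1 − e^(−kτ)) = 1 / (1 − e^(−0.1010×5.40)) = 1 / (1 − 0.5796) = 2.379
Loading dose = maintenance dose × R = 556 × 2.379 ≈ 1320 mg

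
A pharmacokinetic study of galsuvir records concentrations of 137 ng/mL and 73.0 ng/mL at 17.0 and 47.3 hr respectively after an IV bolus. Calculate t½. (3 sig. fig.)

33.4 hours

k = ln(C₁/C₂) / (t₂ − t₁) = ln(137/73.0) / (47.3 − 17.0)
  = 0.6295 / 30.30 = 0.02078 hr⁻¹
t½ = ln 2 / k = ln 2 / 0.02078 ≈ 33.4 hours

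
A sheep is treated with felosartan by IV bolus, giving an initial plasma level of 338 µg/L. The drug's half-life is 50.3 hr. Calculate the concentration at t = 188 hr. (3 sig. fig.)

25.3 µg/L

k = ln 2 / 50.3 = 0.01378 hr⁻¹
C(t) = C₀ e^(−kt) = 338 × e^(−0.01378 × 188) = 338 × e^(−2.591) = 338 × 0.07497 ≈ 25.3 µg/L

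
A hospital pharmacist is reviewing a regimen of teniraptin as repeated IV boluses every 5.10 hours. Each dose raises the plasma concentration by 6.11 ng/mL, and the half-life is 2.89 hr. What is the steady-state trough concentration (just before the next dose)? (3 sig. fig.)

k = ln 2 / 2.89 = 0.2398 hr⁻¹
Fraction remaining after one interval: e^(−kτ) = e^(−0.2398 × 5.10) = 0.2943
R = 1 / (1 − 0.2943) = 1.417
Css,max = 6.11 × 1.417 = 8.658 ng/mL
Css,min = Css,max × e^(−kτ) = 8.658 × 0.2943 ≈ 2.55 ng/mL

2.55 ng/mL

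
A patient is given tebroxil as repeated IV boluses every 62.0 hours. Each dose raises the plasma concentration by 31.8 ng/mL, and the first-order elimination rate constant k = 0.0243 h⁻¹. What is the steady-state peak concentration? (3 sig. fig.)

Fraction remaining after one interval: e^(−kτ) = e^(−0.02430 × 62.0) = 0.2217
R = 1 / (1 − 0.2217) = 1.285
Css,max = 31.8 × 1.285 ≈ 40.9 ng/mL

40.9 ng/mL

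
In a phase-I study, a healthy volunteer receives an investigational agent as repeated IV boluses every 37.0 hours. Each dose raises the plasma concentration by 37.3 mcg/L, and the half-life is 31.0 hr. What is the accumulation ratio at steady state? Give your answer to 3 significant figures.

k = ln 2 / 31.0 = 0.02236 hr⁻¹
Fraction remaining after one interval: e^(−kτ) = e^(−0.02236 × 37.0) = 0.4372
R = 1 / (1 − 0.4372) = 1 / 0.5628 ≈ 1.78

1.78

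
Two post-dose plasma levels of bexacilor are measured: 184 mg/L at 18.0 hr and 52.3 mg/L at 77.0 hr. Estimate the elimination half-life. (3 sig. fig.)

32.5 hours

k = ln(C₁/C₂) / (t₂ − t₁) = ln(184/52.3) / (77.0 − 18.0)
  = 1.258 / 59.00 = 0.02132 hr⁻¹
t½ = ln 2 / k = ln 2 / 0.02132 ≈ 32.5 hours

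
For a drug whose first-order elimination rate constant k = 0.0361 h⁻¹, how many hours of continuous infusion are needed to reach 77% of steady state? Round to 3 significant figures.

40.7 hours

f = 1 − e^(−kt)  ⇒  t = −ln(1 − f) / k
t = −ln(1 − 0.77) / 0.03610 = 1.470 / 0.03610 ≈ 40.7 hours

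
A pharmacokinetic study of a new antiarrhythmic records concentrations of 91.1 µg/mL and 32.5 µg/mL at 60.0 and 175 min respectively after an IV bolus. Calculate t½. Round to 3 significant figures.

77.3 minutes

k = ln(C₁/C₂) / (t₂ − t₁) = ln(91.1/32.5) / (175 − 60.0)
  = 1.031 / 115.0 = 0.008963 min⁻¹
t½ = ln 2 / k = ln 2 / 0.008963 ≈ 77.3 minutes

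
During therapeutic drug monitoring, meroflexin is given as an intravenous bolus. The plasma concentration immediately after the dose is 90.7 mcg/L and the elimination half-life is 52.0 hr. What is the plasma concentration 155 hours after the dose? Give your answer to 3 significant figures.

k = ln 2 / 52.0 = 0.01333 hr⁻¹
C(t) = C₀ e^(−kt) = 90.7 × e^(−0.01333 × 155) = 90.7 × e^(−2.066) = 90.7 × 0.1267 ≈ 11.5 mcg/L

11.5 mcg/L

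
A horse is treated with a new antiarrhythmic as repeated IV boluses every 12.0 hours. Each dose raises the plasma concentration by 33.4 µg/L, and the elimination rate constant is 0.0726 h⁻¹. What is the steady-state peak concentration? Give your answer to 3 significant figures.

Fraction remaining after one interval: e^(−kτ) = e^(−0.07260 × 12.0) = 0.4184
R = 1 / (1 − 0.4184) = 1.720
Css,max = 33.4 × 1.720 ≈ 57.4 µg/L

57.4 µg/L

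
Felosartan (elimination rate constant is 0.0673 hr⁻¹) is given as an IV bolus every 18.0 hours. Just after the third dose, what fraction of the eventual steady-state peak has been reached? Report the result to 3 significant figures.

0.974

f_n = 1 − e^(−nkτ) = 1 − e^(−3 × 0.06730 × 18.0) = 1 − e^(−3.634) = 1 − 0.02641 ≈ 0.974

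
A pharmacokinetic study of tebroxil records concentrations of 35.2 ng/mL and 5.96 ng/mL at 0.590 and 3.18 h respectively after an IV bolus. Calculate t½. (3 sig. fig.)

k = ln(C₁/C₂) / (t₂ − t₁) = ln(35.2/5.96) / (3.18 − 0.590)
  = 1.776 / 2.590 = 0.6857 h⁻¹
t½ = ln 2 / k = ln 2 / 0.6857 ≈ 1.01 hours

1.01 hours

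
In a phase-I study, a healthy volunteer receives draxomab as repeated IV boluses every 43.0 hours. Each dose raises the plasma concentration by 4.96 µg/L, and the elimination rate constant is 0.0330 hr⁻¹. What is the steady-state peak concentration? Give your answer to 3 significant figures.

Fraction remaining after one interval: e^(−kτ) = e^(−0.03300 × 43.0) = 0.2420
R = 1 / (1 − 0.2420) = 1.319
Css,max = 4.96 × 1.319 ≈ 6.54 µg/L

6.54 µg/L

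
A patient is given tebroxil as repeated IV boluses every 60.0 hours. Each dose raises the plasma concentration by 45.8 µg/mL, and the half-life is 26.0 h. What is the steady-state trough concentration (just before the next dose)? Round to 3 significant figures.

k = ln 2 / 26.0 = 0.02666 h⁻¹
Fraction remaining after one interval: e^(−kτ) = e^(−0.02666 × 60.0) = 0.2020
R = 1 / (1 − 0.2020) = 1.253
Css,max = 45.8 × 1.253 = 57.39 µg/mL
Css,min = Css,max × e^(−kτ) = 57.39 × 0.2020 ≈ 11.6 µg/mL

11.6 µg/mL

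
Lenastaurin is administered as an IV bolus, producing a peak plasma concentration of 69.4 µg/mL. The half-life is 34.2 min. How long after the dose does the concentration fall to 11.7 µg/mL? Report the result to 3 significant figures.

k = ln 2 / 34.2 = 0.02027 min⁻¹
C(t) = C₀ e^(−kt)  ⇒  t = ln(C₀/C) / k
t = ln(69.4/11.7) / 0.02027 = 1.780 / 0.02027 ≈ 87.8 minutes

87.8 minutes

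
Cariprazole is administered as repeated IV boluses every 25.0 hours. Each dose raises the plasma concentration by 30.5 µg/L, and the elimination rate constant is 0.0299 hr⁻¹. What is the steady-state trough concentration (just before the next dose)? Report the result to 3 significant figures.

Fraction remaining after one interval: e^(−kτ) = e^(−0.02990 × 25.0) = 0.4735
R = 1 / (1 − 0.4735) = 1.900
Css,max = 30.5 × 1.900 = 57.94 µg/L
Css,min = Css,max × e^(−kτ) = 57.94 × 0.4735 ≈ 27.4 µg/L

27.4 µg/L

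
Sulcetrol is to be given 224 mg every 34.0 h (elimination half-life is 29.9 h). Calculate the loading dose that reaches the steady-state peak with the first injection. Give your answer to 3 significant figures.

k = ln 2 / 29.9 = 0.02318 h⁻¹
Accumulation ratio R = 1 / (1 − e^(−kτ)) = 1 / (1 − e^(−0.02318×34.0)) = 1 / (1 − 0.4547) = 1.834
Loading dose = maintenance dose × R = 224 × 1.834 ≈ 411 mg

411 mg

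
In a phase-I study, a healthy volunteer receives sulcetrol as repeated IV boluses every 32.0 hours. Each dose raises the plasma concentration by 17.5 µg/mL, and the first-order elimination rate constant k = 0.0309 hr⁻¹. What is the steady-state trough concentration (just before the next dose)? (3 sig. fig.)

Fraction remaining after one interval: e^(−kτ) = e^(−0.03090 × 32.0) = 0.3720
R = 1 / (1 − 0.3720) = 1.592
Css,max = 17.5 × 1.592 = 27.87 µg/mL
Css,min = Css,max × e^(−kτ) = 27.87 × 0.3720 ≈ 10.4 µg/mL

10.4 µg/mL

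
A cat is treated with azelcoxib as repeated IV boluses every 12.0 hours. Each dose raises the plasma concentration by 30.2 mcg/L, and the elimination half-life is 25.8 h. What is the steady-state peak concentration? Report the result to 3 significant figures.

k = ln 2 / 25.8 = 0.02687 h⁻¹
Fraction remaining after one interval: e^(−kτ) = e^(−0.02687 × 12.0) = 0.7244
R = 1 / (1 − 0.7244) = 3.629
Css,max = 30.2 × 3.629 ≈ 110 mcg/L

110 mcg/L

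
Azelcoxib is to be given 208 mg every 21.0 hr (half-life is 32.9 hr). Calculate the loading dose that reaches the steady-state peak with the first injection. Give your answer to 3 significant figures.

582 mg

k = ln 2 / 32.9 = 0.02107 hr⁻¹
Accumulation ratio R = 1 / (1 − e^(−kτ)) = 1 / (1 − e^(−0.02107×21.0)) = 1 / (1 − 0.6425) = 2.797
Loading dose = maintenance dose × R = 208 × 2.797 ≈ 582 mg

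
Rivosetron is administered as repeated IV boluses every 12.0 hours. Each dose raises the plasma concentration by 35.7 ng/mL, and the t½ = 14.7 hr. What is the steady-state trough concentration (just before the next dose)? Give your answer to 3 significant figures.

k = ln 2 / 14.7 = 0.04715 hr⁻¹
Fraction remaining after one interval: e^(−kτ) = e^(−0.04715 × 12.0) = 0.5679
R = 1 / (1 − 0.5679) = 2.314
Css,max = 35.7 × 2.314 = 82.62 ng/mL
Css,min = Css,max × e^(−kτ) = 82.62 × 0.5679 ≈ 46.9 ng/mL

46.9 ng/mL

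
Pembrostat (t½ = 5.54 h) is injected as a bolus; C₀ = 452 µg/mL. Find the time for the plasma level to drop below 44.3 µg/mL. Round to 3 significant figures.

18.6 hours

k = ln 2 / 5.54 = 0.1251 h⁻¹
C(t) = C₀ e^(−kt)  ⇒  t = ln(C₀/C) / k
t = ln(452/44.3) / 0.1251 = 2.323 / 0.1251 ≈ 18.6 hours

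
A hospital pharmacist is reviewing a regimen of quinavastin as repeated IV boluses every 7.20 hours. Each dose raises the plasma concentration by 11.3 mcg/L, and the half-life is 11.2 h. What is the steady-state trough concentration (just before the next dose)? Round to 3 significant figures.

k = ln 2 / 11.2 = 0.06189 h⁻¹
Fraction remaining after one interval: e^(−kτ) = e^(−0.06189 × 7.20) = 0.6404
R = 1 / (1 − 0.6404) = 2.781
Css,max = 11.3 × 2.781 = 31.43 mcg/L
Css,min = Css,max × e^(−kτ) = 31.43 × 0.6404 ≈ 20.1 mcg/L

20.1 mcg/L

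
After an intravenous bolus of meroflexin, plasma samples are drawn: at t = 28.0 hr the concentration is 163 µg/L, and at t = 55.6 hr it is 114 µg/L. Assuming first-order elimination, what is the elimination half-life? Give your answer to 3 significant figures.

k = ln(C₁/C₂) / (t₂ − t₁) = ln(163/114) / (55.6 − 28.0)
  = 0.3576 / 27.60 = 0.01295 hr⁻¹
t½ = ln 2 / k = ln 2 / 0.01295 ≈ 53.5 hours

53.5 hours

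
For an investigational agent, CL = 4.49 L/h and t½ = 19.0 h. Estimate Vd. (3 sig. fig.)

123 L

k = ln 2 / t½ = ln 2 / 19.0 = 0.03648 h⁻¹
V = CL / k = 4.49 / 0.03648 ≈ 123 L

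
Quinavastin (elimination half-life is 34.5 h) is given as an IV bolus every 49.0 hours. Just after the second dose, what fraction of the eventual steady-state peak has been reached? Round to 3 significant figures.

k = ln 2 / 34.5 = 0.02009 h⁻¹
f_n = 1 − e^(−nkτ) = 1 − e^(−2 × 0.02009 × 49.0) = 1 − e^(−1.969) = 1 − 0.1396 ≈ 0.860

0.860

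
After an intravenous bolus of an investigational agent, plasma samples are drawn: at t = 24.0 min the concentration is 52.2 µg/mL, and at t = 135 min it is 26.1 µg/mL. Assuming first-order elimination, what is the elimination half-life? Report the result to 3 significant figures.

111 minutes

k = ln(C₁/C₂) / (t₂ − t₁) = ln(52.2/26.1) / (135 − 24.0)
  = 0.6931 / 111.0 = 0.006245 min⁻¹
t½ = ln 2 / k = ln 2 / 0.006245 ≈ 111 minutes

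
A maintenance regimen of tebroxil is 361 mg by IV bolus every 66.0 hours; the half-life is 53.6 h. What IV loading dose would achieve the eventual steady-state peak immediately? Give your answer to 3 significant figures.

629 mg

k = ln 2 / 53.6 = 0.01293 h⁻¹
Accumulation ratio R = 1 / (1 − e^(−kτ)) = 1 / (1 − e^(−0.01293×66.0)) = 1 / (1 − 0.4259) = 1.742
Loading dose = maintenance dose × R = 361 × 1.742 ≈ 629 mg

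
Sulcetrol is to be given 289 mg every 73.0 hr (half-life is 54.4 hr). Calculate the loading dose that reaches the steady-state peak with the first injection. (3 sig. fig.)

k = ln 2 / 54.4 = 0.01274 hr⁻¹
Accumulation ratio R = 1 / (1 − e^(−kτ)) = 1 / (1 − e^(−0.01274×73.0)) = 1 / (1 − 0.3945) = 1.652
Loading dose = maintenance dose × R = 289 × 1.652 ≈ 477 mg

477 mg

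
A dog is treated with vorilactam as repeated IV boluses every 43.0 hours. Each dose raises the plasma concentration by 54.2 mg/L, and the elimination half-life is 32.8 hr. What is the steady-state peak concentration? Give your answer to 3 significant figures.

90.8 mg/L

k = ln 2 / 32.8 = 0.02113 hr⁻¹
Fraction remaining after one interval: e^(−kτ) = e^(−0.02113 × 43.0) = 0.4030
R = 1 / (1 − 0.4030) = 1.675
Css,max = 54.2 × 1.675 ≈ 90.8 mg/L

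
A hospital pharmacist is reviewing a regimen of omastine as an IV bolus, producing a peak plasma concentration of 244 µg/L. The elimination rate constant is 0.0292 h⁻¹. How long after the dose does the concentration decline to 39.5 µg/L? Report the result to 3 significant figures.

62.4 hours

C(t) = C₀ e^(−kt)  ⇒  t = ln(C₀/C) / k
t = ln(244/39.5) / 0.02920 = 1.821 / 0.02920 ≈ 62.4 hours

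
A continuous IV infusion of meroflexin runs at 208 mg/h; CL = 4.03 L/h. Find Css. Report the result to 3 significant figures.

51.6 mg/L

Css = infusion rate / CL = 208 / 4.03 ≈ 51.6 mg/L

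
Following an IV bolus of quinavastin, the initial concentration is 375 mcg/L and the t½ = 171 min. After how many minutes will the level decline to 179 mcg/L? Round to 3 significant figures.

k = ln 2 / 171 = 0.004053 min⁻¹
C(t) = C₀ e^(−kt)  ⇒  t = ln(C₀/C) / k
t = ln(375/179) / 0.004053 = 0.7395 / 0.004053 ≈ 182 minutes

182 minutes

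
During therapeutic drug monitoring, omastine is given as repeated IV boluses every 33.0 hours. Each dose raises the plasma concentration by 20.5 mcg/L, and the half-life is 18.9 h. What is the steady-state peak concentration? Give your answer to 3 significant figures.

k = ln 2 / 18.9 = 0.03667 h⁻¹
Fraction remaining after one interval: e^(−kτ) = e^(−0.03667 × 33.0) = 0.2981
R = 1 / (1 − 0.2981) = 1.425
Css,max = 20.5 × 1.425 ≈ 29.2 mcg/L

29.2 mcg/L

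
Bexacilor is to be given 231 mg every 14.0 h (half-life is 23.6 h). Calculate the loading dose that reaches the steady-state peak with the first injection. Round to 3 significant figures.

k = ln 2 / 23.6 = 0.02937 h⁻¹
Accumulation ratio R = 1 / (1 − e^(−kτ)) = 1 / (1 − e^(−0.02937×14.0)) = 1 / (1 − 0.6629) = 2.966
Loading dose = maintenance dose × R = 231 × 2.966 ≈ 685 mg

685 mg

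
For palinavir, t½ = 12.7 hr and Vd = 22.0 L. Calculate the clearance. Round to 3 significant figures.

1.20 L/hr

k = ln 2 / t½ = ln 2 / 12.7 = 0.05458 hr⁻¹
CL = k · V = 0.05458 × 22.0 ≈ 1.20 L/hr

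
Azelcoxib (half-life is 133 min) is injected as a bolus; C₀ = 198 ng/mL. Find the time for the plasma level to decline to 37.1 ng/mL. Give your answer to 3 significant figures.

k = ln 2 / 133 = 0.005212 min⁻¹
C(t) = C₀ e^(−kt)  ⇒  t = ln(C₀/C) / k
t = ln(198/37.1) / 0.005212 = 1.675 / 0.005212 ≈ 321 minutes

321 minutes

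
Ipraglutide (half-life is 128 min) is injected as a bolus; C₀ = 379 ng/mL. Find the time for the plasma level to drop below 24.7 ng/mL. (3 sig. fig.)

k = ln 2 / 128 = 0.005415 min⁻¹
C(t) = C₀ e^(−kt)  ⇒  t = ln(C₀/C) / k
t = ln(379/24.7) / 0.005415 = 2.731 / 0.005415 ≈ 504 minutes

504 minutes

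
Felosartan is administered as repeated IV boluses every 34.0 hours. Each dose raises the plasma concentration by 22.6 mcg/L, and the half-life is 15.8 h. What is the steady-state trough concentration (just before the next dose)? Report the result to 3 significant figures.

k = ln 2 / 15.8 = 0.04387 h⁻¹
Fraction remaining after one interval: e^(−kτ) = e^(−0.04387 × 34.0) = 0.2250
R = 1 / (1 − 0.2250) = 1.290
Css,max = 22.6 × 1.290 = 29.16 mcg/L
Css,min = Css,max × e^(−kτ) = 29.16 × 0.2250 ≈ 6.56 mcg/L

6.56 mcg/L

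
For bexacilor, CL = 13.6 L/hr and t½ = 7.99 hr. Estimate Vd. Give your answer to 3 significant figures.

157 L

k = ln 2 / t½ = ln 2 / 7.99 = 0.08675 hr⁻¹
V = CL / k = 13.6 / 0.08675 ≈ 157 L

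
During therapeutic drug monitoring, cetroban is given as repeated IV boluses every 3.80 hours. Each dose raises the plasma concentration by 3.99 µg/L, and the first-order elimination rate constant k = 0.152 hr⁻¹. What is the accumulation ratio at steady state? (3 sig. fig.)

2.28

Fraction remaining after one interval: e^(−kτ) = e^(−0.1520 × 3.80) = 0.5612
R = 1 / (1 − 0.5612) = 1 / 0.4388 ≈ 2.28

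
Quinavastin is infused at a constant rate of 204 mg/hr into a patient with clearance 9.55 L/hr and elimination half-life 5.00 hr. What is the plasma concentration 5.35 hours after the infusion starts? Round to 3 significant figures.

Css = rate / CL = 204 / 9.55 = 21.36 mg/L
k = ln 2 / 5.00 = 0.1386 hr⁻¹
C(t) = Css (1 − e^(−kt)) = 21.36 × (1 − e^(−0.7417)) = 21.36 × 0.5237 ≈ 11.2 mg/L

11.2 mg/L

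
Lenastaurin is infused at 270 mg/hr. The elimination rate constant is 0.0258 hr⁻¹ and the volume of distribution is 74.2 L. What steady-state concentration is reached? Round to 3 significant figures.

CL = k · V = 0.0258 × 74.2 = 1.914 L/hr
Css = rate / CL = 270 / 1.914 ≈ 141 mg/L

141 mg/L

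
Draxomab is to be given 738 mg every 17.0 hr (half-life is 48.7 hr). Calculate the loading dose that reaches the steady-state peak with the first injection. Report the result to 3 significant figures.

3430 mg

k = ln 2 / 48.7 = 0.01423 hr⁻¹
Accumulation ratio R = 1 / (1 − e^(−kτ)) = 1 / (1 − e^(−0.01423×17.0)) = 1 / (1 − 0.7851) = 4.653
Loading dose = maintenance dose × R = 738 × 4.653 ≈ 3430 mg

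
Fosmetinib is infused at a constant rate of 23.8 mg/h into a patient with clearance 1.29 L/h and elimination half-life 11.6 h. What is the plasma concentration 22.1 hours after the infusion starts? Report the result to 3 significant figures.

13.5 µg/mL

Css = rate / CL = 23.8 / 1.29 = 18.45 µg/mL
k = ln 2 / 11.6 = 0.05975 h⁻¹
C(t) = Css (1 − e^(−kt)) = 18.45 × (1 − e^(−1.321)) = 18.45 × 0.7330 ≈ 13.5 µg/mL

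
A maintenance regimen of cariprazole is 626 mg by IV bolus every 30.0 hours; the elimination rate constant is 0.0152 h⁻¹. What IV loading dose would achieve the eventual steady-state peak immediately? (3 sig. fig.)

1710 mg

Accumulation ratio R = 1 / (1 − e^(−kτ)) = 1 / (1 − e^(−0.01520×30.0)) = 1 / (1 − 0.6338) = 2.731
Loading dose = maintenance dose × R = 626 × 2.731 ≈ 1710 mg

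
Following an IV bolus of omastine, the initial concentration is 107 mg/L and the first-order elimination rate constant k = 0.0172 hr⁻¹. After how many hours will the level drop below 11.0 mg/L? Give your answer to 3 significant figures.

C(t) = C₀ e^(−kt)  ⇒  t = ln(C₀/C) / k
t = ln(107/11.0) / 0.01720 = 2.275 / 0.01720 ≈ 132 hours

132 hours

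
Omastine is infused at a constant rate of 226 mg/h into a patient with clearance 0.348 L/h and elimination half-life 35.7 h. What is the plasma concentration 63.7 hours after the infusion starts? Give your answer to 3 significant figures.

461 mg/L

Css = rate / CL = 226 / 0.348 = 649.4 mg/L
k = ln 2 / 35.7 = 0.01942 h⁻¹
C(t) = Css (1 − e^(−kt)) = 649.4 × (1 − e^(−1.237)) = 649.4 × 0.7097 ≈ 461 mg/L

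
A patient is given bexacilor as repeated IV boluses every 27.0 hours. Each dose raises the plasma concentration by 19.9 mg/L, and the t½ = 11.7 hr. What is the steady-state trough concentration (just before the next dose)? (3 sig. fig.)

k = ln 2 / 11.7 = 0.05924 hr⁻¹
Fraction remaining after one interval: e^(−kτ) = e^(−0.05924 × 27.0) = 0.2020
R = 1 / (1 − 0.2020) = 1.253
Css,max = 19.9 × 1.253 = 24.94 mg/L
Css,min = Css,max × e^(−kτ) = 24.94 × 0.2020 ≈ 5.04 mg/L

5.04 mg/L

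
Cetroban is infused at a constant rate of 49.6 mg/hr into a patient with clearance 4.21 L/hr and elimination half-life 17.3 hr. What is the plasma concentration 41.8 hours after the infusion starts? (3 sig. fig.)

Css = rate / CL = 49.6 / 4.21 = 11.78 µg/mL
k = ln 2 / 17.3 = 0.04007 hr⁻¹
C(t) = Css (1 − e^(−kt)) = 11.78 × (1 − e^(−1.675)) = 11.78 × 0.8126 ≈ 9.57 µg/mL

9.57 µg/mL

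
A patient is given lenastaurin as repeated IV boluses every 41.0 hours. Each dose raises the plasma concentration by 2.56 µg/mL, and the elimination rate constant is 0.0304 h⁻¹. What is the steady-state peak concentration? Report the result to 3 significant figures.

3.59 µg/mL

Fraction remaining after one interval: e^(−kτ) = e^(−0.03040 × 41.0) = 0.2875
R = 1 / (1 − 0.2875) = 1.404
Css,max = 2.56 × 1.404 ≈ 3.59 µg/mL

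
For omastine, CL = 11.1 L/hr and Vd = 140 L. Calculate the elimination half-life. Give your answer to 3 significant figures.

k = CL / V = 11.1 / 140 = 0.07929 hr⁻¹
t½ = ln 2 / k = ln 2 / 0.07929 ≈ 8.74 hours

8.74 hours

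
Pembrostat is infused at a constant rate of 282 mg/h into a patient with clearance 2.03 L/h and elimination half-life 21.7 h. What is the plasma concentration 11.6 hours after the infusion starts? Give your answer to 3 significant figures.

Css = rate / CL = 282 / 2.03 = 138.9 µg/mL
k = ln 2 / 21.7 = 0.03194 h⁻¹
C(t) = Css (1 − e^(−kt)) = 138.9 × (1 − e^(−0.3705)) = 138.9 × 0.3096 ≈ 43.0 µg/mL

43.0 µg/mL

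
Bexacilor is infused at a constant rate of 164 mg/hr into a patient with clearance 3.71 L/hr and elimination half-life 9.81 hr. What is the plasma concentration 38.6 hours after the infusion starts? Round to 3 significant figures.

41.3 µg/mL

Css = rate / CL = 164 / 3.71 = 44.20 µg/mL
k = ln 2 / 9.81 = 0.07066 hr⁻¹
C(t) = Css (1 − e^(−kt)) = 44.20 × (1 − e^(−2.727)) = 44.20 × 0.9346 ≈ 41.3 µg/mL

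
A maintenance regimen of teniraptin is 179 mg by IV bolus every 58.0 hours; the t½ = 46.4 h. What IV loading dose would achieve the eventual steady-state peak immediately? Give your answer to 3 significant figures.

309 mg

k = ln 2 / 46.4 = 0.01494 h⁻¹
Accumulation ratio R = 1 / (1 − e^(−kτ)) = 1 / (1 − e^(−0.01494×58.0)) = 1 / (1 − 0.4204) = 1.725
Loading dose = maintenance dose × R = 179 × 1.725 ≈ 309 mg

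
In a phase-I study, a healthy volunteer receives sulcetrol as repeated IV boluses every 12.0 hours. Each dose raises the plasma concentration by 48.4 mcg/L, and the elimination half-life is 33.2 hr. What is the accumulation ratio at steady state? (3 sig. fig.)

k = ln 2 / 33.2 = 0.02088 hr⁻¹
Fraction remaining after one interval: e^(−kτ) = e^(−0.02088 × 12.0) = 0.7784
R = 1 / (1 − 0.7784) = 1 / 0.2216 ≈ 4.51

4.51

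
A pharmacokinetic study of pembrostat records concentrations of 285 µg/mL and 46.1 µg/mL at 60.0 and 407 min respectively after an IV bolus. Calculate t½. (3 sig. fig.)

132 minutes

k = ln(C₁/C₂) / (t₂ − t₁) = ln(285/46.1) / (407 − 60.0)
  = 1.822 / 347.0 = 0.005250 min⁻¹
t½ = ln 2 / k = ln 2 / 0.005250 ≈ 132 minutes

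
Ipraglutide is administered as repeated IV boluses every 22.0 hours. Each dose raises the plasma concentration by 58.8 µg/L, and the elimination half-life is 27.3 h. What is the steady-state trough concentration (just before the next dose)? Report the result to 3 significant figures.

78.6 µg/L

k = ln 2 / 27.3 = 0.02539 h⁻¹
Fraction remaining after one interval: e^(−kτ) = e^(−0.02539 × 22.0) = 0.5720
R = 1 / (1 − 0.5720) = 2.337
Css,max = 58.8 × 2.337 = 137.4 µg/L
Css,min = Css,max × e^(−kτ) = 137.4 × 0.5720 ≈ 78.6 µg/L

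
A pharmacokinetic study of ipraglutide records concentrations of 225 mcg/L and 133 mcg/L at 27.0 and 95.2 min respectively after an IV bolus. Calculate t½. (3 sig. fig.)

k = ln(C₁/C₂) / (t₂ − t₁) = ln(225/133) / (95.2 − 27.0)
  = 0.5258 / 68.20 = 0.007709 min⁻¹
t½ = ln 2 / k = ln 2 / 0.007709 ≈ 89.9 minutes

89.9 minutes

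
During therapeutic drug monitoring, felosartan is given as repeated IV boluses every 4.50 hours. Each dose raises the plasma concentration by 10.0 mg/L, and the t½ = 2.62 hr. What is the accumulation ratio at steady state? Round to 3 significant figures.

1.44

k = ln 2 / 2.62 = 0.2646 hr⁻¹
Fraction remaining after one interval: e^(−kτ) = e^(−0.2646 × 4.50) = 0.3041
R = 1 / (1 − 0.3041) = 1 / 0.6959 ≈ 1.44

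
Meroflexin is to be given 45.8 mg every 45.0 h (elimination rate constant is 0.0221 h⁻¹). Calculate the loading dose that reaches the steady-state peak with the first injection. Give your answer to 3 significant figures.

72.7 mg

Accumulation ratio R = 1 / (1 − e^(−kτ)) = 1 / (1 − e^(−0.02210×45.0)) = 1 / (1 − 0.3699) = 1.587
Loading dose = maintenance dose × R = 45.8 × 1.587 ≈ 72.7 mg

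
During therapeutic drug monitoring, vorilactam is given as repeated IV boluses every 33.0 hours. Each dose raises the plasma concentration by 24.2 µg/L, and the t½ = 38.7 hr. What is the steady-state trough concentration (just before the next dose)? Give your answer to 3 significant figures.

30.0 µg/L

k = ln 2 / 38.7 = 0.01791 hr⁻¹
Fraction remaining after one interval: e^(−kτ) = e^(−0.01791 × 33.0) = 0.5537
R = 1 / (1 − 0.5537) = 2.241
Css,max = 24.2 × 2.241 = 54.23 µg/L
Css,min = Css,max × e^(−kτ) = 54.23 × 0.5537 ≈ 30.0 µg/L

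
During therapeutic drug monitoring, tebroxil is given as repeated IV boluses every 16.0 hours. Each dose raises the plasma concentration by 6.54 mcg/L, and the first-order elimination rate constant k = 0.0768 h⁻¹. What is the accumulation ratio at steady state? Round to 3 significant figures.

1.41

Fraction remaining after one interval: e^(−kτ) = e^(−0.07680 × 16.0) = 0.2926
R = 1 / (1 − 0.2926) = 1 / 0.7074 ≈ 1.41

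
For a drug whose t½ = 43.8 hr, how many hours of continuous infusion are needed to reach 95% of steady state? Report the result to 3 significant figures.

189 hours

k = ln 2 / 43.8 = 0.01583 hr⁻¹
f = 1 − e^(−kt)  ⇒  t = −ln(1 − f) / k
t = −ln(1 − 0.95) / 0.01583 = 2.996 / 0.01583 ≈ 189 hours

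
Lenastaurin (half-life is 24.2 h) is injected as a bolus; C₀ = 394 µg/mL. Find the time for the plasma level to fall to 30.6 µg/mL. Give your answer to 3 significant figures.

89.2 hours

k = ln 2 / 24.2 = 0.02864 h⁻¹
C(t) = C₀ e^(−kt)  ⇒  t = ln(C₀/C) / k
t = ln(394/30.6) / 0.02864 = 2.555 / 0.02864 ≈ 89.2 hours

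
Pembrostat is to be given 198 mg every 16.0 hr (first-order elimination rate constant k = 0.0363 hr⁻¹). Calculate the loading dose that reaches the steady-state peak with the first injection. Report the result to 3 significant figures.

449 mg

Accumulation ratio R = 1 / (1 − e^(−kτ)) = 1 / (1 − e^(−0.03630×16.0)) = 1 / (1 − 0.5595) = 2.270
Loading dose = maintenance dose × R = 198 × 2.270 ≈ 449 mg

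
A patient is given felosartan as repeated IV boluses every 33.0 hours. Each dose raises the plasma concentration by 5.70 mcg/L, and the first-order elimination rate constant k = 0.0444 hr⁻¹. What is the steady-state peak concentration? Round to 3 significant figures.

Fraction remaining after one interval: e^(−kτ) = e^(−0.04440 × 33.0) = 0.2310
R = 1 / (1 − 0.2310) = 1.300
Css,max = 5.70 × 1.300 ≈ 7.41 mcg/L

7.41 mcg/L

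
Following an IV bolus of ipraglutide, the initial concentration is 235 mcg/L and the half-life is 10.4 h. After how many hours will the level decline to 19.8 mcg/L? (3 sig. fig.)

k = ln 2 / 10.4 = 0.06665 h⁻¹
C(t) = C₀ e^(−kt)  ⇒  t = ln(C₀/C) / k
t = ln(235/19.8) / 0.06665 = 2.474 / 0.06665 ≈ 37.1 hours

37.1 hours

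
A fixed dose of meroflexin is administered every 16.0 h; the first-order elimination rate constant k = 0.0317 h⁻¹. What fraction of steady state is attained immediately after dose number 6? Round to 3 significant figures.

0.952

f_n = 1 − e^(−nkτ) = 1 − e^(−6 × 0.03170 × 16.0) = 1 − e^(−3.043) = 1 − 0.04768 ≈ 0.952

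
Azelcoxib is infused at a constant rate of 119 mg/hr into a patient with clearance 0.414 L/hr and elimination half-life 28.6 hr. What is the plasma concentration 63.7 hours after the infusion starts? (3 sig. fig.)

226 µg/mL

Css = rate / CL = 119 / 0.414 = 287.4 µg/mL
k = ln 2 / 28.6 = 0.02424 hr⁻¹
C(t) = Css (1 − e^(−kt)) = 287.4 × (1 − e^(−1.544)) = 287.4 × 0.7864 ≈ 226 µg/mL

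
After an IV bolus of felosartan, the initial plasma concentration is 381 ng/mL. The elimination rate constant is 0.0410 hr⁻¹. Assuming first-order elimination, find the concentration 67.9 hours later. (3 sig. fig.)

23.5 ng/mL

C(t) = C₀ e^(−kt) = 381 × e^(−0.04100 × 67.9) = 381 × e^(−2.784) = 381 × 0.06180 ≈ 23.5 ng/mL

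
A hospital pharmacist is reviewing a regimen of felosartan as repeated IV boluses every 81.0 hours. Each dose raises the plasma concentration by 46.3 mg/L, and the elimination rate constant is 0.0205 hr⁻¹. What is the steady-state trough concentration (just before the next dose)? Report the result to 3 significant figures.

Fraction remaining after one interval: e^(−kτ) = e^(−0.02050 × 81.0) = 0.1900
R = 1 / (1 − 0.1900) = 1.235
Css,max = 46.3 × 1.235 = 57.16 mg/L
Css,min = Css,max × e^(−kτ) = 57.16 × 0.1900 ≈ 10.9 mg/L

10.9 mg/L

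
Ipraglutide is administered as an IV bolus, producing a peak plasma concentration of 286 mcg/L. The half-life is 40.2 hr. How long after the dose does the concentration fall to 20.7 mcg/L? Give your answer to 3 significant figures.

k = ln 2 / 40.2 = 0.01724 hr⁻¹
C(t) = C₀ e^(−kt)  ⇒  t = ln(C₀/C) / k
t = ln(286/20.7) / 0.01724 = 2.626 / 0.01724 ≈ 152 hours

152 hours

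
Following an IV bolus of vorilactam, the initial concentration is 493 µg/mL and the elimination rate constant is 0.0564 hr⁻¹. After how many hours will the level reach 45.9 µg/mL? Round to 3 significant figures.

C(t) = C₀ e^(−kt)  ⇒  t = ln(C₀/C) / k
t = ln(493/45.9) / 0.05640 = 2.374 / 0.05640 ≈ 42.1 hours

42.1 hours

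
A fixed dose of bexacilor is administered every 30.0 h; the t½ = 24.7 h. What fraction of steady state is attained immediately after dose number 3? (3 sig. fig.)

k = ln 2 / 24.7 = 0.02806 h⁻¹
f_n = 1 − e^(−nkτ) = 1 − e^(−3 × 0.02806 × 30.0) = 1 − e^(−2.526) = 1 − 0.08001 ≈ 0.920

0.920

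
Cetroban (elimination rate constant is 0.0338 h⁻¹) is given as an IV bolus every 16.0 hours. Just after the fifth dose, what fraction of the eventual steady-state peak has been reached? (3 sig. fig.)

f_n = 1 − e^(−nkτ) = 1 − e^(−5 × 0.03380 × 16.0) = 1 − e^(−2.704) = 1 − 0.06694 ≈ 0.933

0.933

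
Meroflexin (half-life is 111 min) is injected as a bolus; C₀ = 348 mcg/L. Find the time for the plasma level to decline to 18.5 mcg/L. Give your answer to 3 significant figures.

k = ln 2 / 111 = 0.006245 min⁻¹
C(t) = C₀ e^(−kt)  ⇒  t = ln(C₀/C) / k
t = ln(348/18.5) / 0.006245 = 2.934 / 0.006245 ≈ 470 minutes

470 minutes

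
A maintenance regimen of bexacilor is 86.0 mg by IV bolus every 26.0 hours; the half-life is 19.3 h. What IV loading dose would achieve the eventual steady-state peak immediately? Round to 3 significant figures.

142 mg

k = ln 2 / 19.3 = 0.03591 h⁻¹
Accumulation ratio R = 1 / (1 − e^(−kτ)) = 1 / (1 − e^(−0.03591×26.0)) = 1 / (1 − 0.3931) = 1.648
Loading dose = maintenance dose × R = 86.0 × 1.648 ≈ 142 mg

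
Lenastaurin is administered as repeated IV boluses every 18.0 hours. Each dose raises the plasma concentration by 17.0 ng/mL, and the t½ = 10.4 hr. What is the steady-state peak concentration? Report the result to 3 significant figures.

k = ln 2 / 10.4 = 0.06665 hr⁻¹
Fraction remaining after one interval: e^(−kτ) = e^(−0.06665 × 18.0) = 0.3013
R = 1 / (1 − 0.3013) = 1.431
Css,max = 17.0 × 1.431 ≈ 24.3 ng/mL

24.3 ng/mL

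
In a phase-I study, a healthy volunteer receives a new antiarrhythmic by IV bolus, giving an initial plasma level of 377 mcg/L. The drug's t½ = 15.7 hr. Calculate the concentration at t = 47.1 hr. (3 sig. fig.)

47.1 mcg/L

k = ln 2 / 15.7 = 0.04415 hr⁻¹
C(t) = C₀ e^(−kt) = 377 × e^(−0.04415 × 47.1) = 377 × e^(−2.079) = 377 × 0.1250 ≈ 47.1 mcg/L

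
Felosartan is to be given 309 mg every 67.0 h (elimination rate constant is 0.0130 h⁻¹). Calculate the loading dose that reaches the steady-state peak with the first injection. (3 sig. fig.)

Accumulation ratio R = 1 / (1 − e^(−kτ)) = 1 / (1 − e^(−0.01300×67.0)) = 1 / (1 − 0.4185) = 1.720
Loading dose = maintenance dose × R = 309 × 1.720 ≈ 531 mg

531 mg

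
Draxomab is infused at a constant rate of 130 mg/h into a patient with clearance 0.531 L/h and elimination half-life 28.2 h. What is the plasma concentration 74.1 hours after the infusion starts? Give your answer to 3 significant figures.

205 µg/mL

Css = rate / CL = 130 / 0.531 = 244.8 µg/mL
k = ln 2 / 28.2 = 0.02458 h⁻¹
C(t) = Css (1 − e^(−kt)) = 244.8 × (1 − e^(−1.821)) = 244.8 × 0.8382 ≈ 205 µg/mL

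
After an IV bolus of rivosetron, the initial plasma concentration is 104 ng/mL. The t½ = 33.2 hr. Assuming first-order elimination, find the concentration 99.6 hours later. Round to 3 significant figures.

k = ln 2 / 33.2 = 0.02088 hr⁻¹
C(t) = C₀ e^(−kt) = 104 × e^(−0.02088 × 99.6) = 104 × e^(−2.079) = 104 × 0.1250 ≈ 13.0 ng/mL

13.0 ng/mL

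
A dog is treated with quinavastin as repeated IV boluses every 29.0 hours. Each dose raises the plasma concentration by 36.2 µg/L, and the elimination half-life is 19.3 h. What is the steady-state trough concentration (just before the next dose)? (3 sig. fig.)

19.7 µg/L

k = ln 2 / 19.3 = 0.03591 h⁻¹
Fraction remaining after one interval: e^(−kτ) = e^(−0.03591 × 29.0) = 0.3529
R = 1 / (1 − 0.3529) = 1.545
Css,max = 36.2 × 1.545 = 55.94 µg/L
Css,min = Css,max × e^(−kτ) = 55.94 × 0.3529 ≈ 19.7 µg/L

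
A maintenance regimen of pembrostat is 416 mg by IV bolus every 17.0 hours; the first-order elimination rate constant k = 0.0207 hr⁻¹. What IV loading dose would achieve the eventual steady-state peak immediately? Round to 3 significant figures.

Accumulation ratio R = 1 / (1 − e^(−kτ)) = 1 / (1 − e^(−0.02070×17.0)) = 1 / (1 − 0.7034) = 3.371
Loading dose = maintenance dose × R = 416 × 3.371 ≈ 1400 mg

1400 mg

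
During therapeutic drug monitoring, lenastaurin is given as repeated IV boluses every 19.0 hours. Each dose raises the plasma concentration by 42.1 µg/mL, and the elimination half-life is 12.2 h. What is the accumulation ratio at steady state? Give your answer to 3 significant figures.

k = ln 2 / 12.2 = 0.05682 h⁻¹
Fraction remaining after one interval: e^(−kτ) = e^(−0.05682 × 19.0) = 0.3398
R = 1 / (1 − 0.3398) = 1 / 0.6602 ≈ 1.51

1.51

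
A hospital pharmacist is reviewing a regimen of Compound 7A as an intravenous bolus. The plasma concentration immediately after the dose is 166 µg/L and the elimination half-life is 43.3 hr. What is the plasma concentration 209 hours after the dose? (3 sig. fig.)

k = ln 2 / 43.3 = 0.01601 hr⁻¹
C(t) = C₀ e^(−kt) = 166 × e^(−0.01601 × 209) = 166 × e^(−3.346) = 166 × 0.03524 ≈ 5.85 µg/L

5.85 µg/L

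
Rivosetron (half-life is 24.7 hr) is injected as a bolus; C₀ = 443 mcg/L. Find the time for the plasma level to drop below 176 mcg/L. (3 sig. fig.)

32.9 hours

k = ln 2 / 24.7 = 0.02806 hr⁻¹
C(t) = C₀ e^(−kt)  ⇒  t = ln(C₀/C) / k
t = ln(443/176) / 0.02806 = 0.9231 / 0.02806 ≈ 32.9 hours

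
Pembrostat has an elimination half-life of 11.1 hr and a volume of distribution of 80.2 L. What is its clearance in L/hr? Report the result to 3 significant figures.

5.01 L/hr

k = ln 2 / t½ = ln 2 / 11.1 = 0.06245 hr⁻¹
CL = k · V = 0.06245 × 80.2 ≈ 5.01 L/hr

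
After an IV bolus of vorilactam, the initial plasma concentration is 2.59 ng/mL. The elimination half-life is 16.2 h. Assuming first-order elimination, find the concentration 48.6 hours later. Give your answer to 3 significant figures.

0.324 ng/mL

k = ln 2 / 16.2 = 0.04279 h⁻¹
48.6 h is 3.000 half-lives, so C = 2.59 × (1/2)^3.000 = 2.59 × 0.1250 ≈ 0.324 ng/mL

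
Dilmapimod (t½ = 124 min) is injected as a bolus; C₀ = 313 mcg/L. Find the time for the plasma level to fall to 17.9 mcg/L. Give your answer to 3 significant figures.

512 minutes

k = ln 2 / 124 = 0.005590 min⁻¹
C(t) = C₀ e^(−kt)  ⇒  t = ln(C₀/C) / k
t = ln(313/17.9) / 0.005590 = 2.861 / 0.005590 ≈ 512 minutes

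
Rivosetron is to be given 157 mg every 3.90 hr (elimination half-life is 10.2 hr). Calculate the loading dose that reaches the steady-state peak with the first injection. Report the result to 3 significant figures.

674 mg

k = ln 2 / 10.2 = 0.06796 hr⁻¹
Accumulation ratio R = 1 / (1 − e^(−kτ)) = 1 / (1 − e^(−0.06796×3.90)) = 1 / (1 − 0.7672) = 4.295
Loading dose = maintenance dose × R = 157 × 4.295 ≈ 674 mg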